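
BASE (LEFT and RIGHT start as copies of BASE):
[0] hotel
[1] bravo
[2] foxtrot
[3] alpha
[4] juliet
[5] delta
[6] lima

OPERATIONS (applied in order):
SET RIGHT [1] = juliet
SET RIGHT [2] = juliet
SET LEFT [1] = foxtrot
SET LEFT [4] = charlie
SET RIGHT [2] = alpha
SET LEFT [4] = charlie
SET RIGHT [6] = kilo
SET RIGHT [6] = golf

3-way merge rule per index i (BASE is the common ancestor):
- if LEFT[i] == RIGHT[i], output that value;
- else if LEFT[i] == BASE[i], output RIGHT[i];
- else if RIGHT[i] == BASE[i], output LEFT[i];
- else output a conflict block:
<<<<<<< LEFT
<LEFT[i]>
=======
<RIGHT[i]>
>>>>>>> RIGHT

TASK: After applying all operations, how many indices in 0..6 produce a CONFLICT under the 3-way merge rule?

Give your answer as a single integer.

Final LEFT:  [hotel, foxtrot, foxtrot, alpha, charlie, delta, lima]
Final RIGHT: [hotel, juliet, alpha, alpha, juliet, delta, golf]
i=0: L=hotel R=hotel -> agree -> hotel
i=1: BASE=bravo L=foxtrot R=juliet all differ -> CONFLICT
i=2: L=foxtrot=BASE, R=alpha -> take RIGHT -> alpha
i=3: L=alpha R=alpha -> agree -> alpha
i=4: L=charlie, R=juliet=BASE -> take LEFT -> charlie
i=5: L=delta R=delta -> agree -> delta
i=6: L=lima=BASE, R=golf -> take RIGHT -> golf
Conflict count: 1

Answer: 1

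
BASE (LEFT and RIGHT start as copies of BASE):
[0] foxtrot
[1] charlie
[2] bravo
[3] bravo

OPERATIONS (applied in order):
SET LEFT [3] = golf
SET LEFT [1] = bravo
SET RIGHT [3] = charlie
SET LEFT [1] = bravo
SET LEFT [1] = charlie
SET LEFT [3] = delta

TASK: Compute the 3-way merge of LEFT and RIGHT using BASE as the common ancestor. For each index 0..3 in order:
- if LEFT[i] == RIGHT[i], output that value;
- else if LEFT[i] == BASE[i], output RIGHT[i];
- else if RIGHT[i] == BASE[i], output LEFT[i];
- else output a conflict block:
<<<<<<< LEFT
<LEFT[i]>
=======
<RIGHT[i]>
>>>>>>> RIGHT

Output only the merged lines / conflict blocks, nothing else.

Final LEFT:  [foxtrot, charlie, bravo, delta]
Final RIGHT: [foxtrot, charlie, bravo, charlie]
i=0: L=foxtrot R=foxtrot -> agree -> foxtrot
i=1: L=charlie R=charlie -> agree -> charlie
i=2: L=bravo R=bravo -> agree -> bravo
i=3: BASE=bravo L=delta R=charlie all differ -> CONFLICT

Answer: foxtrot
charlie
bravo
<<<<<<< LEFT
delta
=======
charlie
>>>>>>> RIGHT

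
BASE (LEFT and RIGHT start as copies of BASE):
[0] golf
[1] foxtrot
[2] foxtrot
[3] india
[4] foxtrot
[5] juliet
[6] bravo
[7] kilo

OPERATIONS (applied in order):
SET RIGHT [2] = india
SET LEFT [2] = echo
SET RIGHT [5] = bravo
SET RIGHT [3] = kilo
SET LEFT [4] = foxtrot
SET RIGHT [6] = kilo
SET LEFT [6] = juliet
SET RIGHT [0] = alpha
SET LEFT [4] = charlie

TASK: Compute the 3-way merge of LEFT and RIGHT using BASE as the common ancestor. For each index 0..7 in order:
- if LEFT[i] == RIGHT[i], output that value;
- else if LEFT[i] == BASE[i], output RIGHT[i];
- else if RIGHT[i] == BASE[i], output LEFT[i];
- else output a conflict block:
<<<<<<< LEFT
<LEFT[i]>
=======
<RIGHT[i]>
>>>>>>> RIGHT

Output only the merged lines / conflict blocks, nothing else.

Final LEFT:  [golf, foxtrot, echo, india, charlie, juliet, juliet, kilo]
Final RIGHT: [alpha, foxtrot, india, kilo, foxtrot, bravo, kilo, kilo]
i=0: L=golf=BASE, R=alpha -> take RIGHT -> alpha
i=1: L=foxtrot R=foxtrot -> agree -> foxtrot
i=2: BASE=foxtrot L=echo R=india all differ -> CONFLICT
i=3: L=india=BASE, R=kilo -> take RIGHT -> kilo
i=4: L=charlie, R=foxtrot=BASE -> take LEFT -> charlie
i=5: L=juliet=BASE, R=bravo -> take RIGHT -> bravo
i=6: BASE=bravo L=juliet R=kilo all differ -> CONFLICT
i=7: L=kilo R=kilo -> agree -> kilo

Answer: alpha
foxtrot
<<<<<<< LEFT
echo
=======
india
>>>>>>> RIGHT
kilo
charlie
bravo
<<<<<<< LEFT
juliet
=======
kilo
>>>>>>> RIGHT
kilo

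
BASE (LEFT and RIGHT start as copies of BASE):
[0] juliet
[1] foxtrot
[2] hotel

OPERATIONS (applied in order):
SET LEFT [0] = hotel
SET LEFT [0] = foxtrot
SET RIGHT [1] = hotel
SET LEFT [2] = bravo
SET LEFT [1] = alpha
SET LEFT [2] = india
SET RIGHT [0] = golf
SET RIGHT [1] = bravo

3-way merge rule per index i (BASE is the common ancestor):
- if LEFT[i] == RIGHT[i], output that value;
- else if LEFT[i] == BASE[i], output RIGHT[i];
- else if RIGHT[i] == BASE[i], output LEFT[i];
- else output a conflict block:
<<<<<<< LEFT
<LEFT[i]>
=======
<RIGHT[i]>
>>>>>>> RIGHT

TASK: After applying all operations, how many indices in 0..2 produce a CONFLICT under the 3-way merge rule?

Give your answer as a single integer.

Answer: 2

Derivation:
Final LEFT:  [foxtrot, alpha, india]
Final RIGHT: [golf, bravo, hotel]
i=0: BASE=juliet L=foxtrot R=golf all differ -> CONFLICT
i=1: BASE=foxtrot L=alpha R=bravo all differ -> CONFLICT
i=2: L=india, R=hotel=BASE -> take LEFT -> india
Conflict count: 2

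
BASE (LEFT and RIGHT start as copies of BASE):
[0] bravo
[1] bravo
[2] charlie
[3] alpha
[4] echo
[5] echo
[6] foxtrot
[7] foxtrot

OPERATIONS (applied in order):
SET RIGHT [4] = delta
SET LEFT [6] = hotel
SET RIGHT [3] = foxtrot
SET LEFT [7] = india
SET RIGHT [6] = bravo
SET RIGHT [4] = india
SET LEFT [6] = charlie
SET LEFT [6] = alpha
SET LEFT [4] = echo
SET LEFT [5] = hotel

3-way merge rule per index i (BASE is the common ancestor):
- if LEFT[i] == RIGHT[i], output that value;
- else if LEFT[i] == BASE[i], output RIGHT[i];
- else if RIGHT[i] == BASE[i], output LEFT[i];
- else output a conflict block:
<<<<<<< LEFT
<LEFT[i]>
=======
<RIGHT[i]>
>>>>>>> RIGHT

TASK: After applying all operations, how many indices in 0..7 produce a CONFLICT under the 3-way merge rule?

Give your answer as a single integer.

Answer: 1

Derivation:
Final LEFT:  [bravo, bravo, charlie, alpha, echo, hotel, alpha, india]
Final RIGHT: [bravo, bravo, charlie, foxtrot, india, echo, bravo, foxtrot]
i=0: L=bravo R=bravo -> agree -> bravo
i=1: L=bravo R=bravo -> agree -> bravo
i=2: L=charlie R=charlie -> agree -> charlie
i=3: L=alpha=BASE, R=foxtrot -> take RIGHT -> foxtrot
i=4: L=echo=BASE, R=india -> take RIGHT -> india
i=5: L=hotel, R=echo=BASE -> take LEFT -> hotel
i=6: BASE=foxtrot L=alpha R=bravo all differ -> CONFLICT
i=7: L=india, R=foxtrot=BASE -> take LEFT -> india
Conflict count: 1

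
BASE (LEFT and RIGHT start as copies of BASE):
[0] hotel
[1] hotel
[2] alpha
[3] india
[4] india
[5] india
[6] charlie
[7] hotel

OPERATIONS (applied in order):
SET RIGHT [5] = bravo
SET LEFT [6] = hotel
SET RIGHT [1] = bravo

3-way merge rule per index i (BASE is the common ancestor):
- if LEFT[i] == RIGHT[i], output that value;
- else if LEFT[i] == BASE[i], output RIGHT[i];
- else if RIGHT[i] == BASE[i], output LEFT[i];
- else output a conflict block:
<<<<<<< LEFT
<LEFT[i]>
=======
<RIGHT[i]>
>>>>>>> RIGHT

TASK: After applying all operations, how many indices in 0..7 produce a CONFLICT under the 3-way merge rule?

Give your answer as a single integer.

Final LEFT:  [hotel, hotel, alpha, india, india, india, hotel, hotel]
Final RIGHT: [hotel, bravo, alpha, india, india, bravo, charlie, hotel]
i=0: L=hotel R=hotel -> agree -> hotel
i=1: L=hotel=BASE, R=bravo -> take RIGHT -> bravo
i=2: L=alpha R=alpha -> agree -> alpha
i=3: L=india R=india -> agree -> india
i=4: L=india R=india -> agree -> india
i=5: L=india=BASE, R=bravo -> take RIGHT -> bravo
i=6: L=hotel, R=charlie=BASE -> take LEFT -> hotel
i=7: L=hotel R=hotel -> agree -> hotel
Conflict count: 0

Answer: 0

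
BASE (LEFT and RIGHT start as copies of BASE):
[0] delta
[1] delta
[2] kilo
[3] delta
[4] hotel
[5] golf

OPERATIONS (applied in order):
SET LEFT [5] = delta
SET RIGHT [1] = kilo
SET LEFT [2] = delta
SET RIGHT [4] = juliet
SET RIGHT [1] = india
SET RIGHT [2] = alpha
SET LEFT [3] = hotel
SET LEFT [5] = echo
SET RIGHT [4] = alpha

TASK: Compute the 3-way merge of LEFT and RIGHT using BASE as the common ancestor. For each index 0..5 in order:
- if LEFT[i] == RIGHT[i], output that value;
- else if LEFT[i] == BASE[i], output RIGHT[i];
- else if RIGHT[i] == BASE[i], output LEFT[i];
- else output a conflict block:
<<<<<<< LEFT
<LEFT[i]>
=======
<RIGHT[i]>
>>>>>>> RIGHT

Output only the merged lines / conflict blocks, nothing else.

Answer: delta
india
<<<<<<< LEFT
delta
=======
alpha
>>>>>>> RIGHT
hotel
alpha
echo

Derivation:
Final LEFT:  [delta, delta, delta, hotel, hotel, echo]
Final RIGHT: [delta, india, alpha, delta, alpha, golf]
i=0: L=delta R=delta -> agree -> delta
i=1: L=delta=BASE, R=india -> take RIGHT -> india
i=2: BASE=kilo L=delta R=alpha all differ -> CONFLICT
i=3: L=hotel, R=delta=BASE -> take LEFT -> hotel
i=4: L=hotel=BASE, R=alpha -> take RIGHT -> alpha
i=5: L=echo, R=golf=BASE -> take LEFT -> echo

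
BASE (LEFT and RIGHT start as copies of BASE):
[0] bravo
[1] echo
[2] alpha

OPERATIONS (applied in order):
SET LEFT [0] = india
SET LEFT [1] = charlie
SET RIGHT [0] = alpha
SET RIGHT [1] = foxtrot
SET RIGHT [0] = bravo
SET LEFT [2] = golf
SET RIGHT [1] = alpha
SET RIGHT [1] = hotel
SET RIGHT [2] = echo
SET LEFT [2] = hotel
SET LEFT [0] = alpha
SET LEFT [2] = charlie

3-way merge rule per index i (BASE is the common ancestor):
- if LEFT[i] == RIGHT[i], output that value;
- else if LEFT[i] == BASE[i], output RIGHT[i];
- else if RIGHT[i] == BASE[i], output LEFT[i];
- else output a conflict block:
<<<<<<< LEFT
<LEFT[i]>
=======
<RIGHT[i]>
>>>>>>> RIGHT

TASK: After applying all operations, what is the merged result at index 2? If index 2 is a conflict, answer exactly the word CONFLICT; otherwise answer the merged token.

Final LEFT:  [alpha, charlie, charlie]
Final RIGHT: [bravo, hotel, echo]
i=0: L=alpha, R=bravo=BASE -> take LEFT -> alpha
i=1: BASE=echo L=charlie R=hotel all differ -> CONFLICT
i=2: BASE=alpha L=charlie R=echo all differ -> CONFLICT
Index 2 -> CONFLICT

Answer: CONFLICT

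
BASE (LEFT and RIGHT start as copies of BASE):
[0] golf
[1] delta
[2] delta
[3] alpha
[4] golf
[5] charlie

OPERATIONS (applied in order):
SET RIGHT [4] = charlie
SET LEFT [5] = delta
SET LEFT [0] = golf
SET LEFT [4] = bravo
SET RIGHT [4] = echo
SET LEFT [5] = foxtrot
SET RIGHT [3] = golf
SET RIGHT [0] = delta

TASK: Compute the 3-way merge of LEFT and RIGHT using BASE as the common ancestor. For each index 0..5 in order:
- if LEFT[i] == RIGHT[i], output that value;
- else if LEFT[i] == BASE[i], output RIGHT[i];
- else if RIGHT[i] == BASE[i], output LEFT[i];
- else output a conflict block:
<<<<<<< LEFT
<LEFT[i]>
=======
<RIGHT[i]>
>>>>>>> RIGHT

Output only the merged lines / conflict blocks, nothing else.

Answer: delta
delta
delta
golf
<<<<<<< LEFT
bravo
=======
echo
>>>>>>> RIGHT
foxtrot

Derivation:
Final LEFT:  [golf, delta, delta, alpha, bravo, foxtrot]
Final RIGHT: [delta, delta, delta, golf, echo, charlie]
i=0: L=golf=BASE, R=delta -> take RIGHT -> delta
i=1: L=delta R=delta -> agree -> delta
i=2: L=delta R=delta -> agree -> delta
i=3: L=alpha=BASE, R=golf -> take RIGHT -> golf
i=4: BASE=golf L=bravo R=echo all differ -> CONFLICT
i=5: L=foxtrot, R=charlie=BASE -> take LEFT -> foxtrot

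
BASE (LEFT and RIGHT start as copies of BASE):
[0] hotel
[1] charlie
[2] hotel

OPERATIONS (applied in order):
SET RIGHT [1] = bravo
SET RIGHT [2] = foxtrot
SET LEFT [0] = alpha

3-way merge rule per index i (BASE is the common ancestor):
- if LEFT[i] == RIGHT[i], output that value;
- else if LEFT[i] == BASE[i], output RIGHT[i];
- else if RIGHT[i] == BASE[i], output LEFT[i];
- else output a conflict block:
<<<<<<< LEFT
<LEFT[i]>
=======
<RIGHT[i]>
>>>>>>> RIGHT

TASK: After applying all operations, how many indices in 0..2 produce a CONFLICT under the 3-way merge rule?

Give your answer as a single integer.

Final LEFT:  [alpha, charlie, hotel]
Final RIGHT: [hotel, bravo, foxtrot]
i=0: L=alpha, R=hotel=BASE -> take LEFT -> alpha
i=1: L=charlie=BASE, R=bravo -> take RIGHT -> bravo
i=2: L=hotel=BASE, R=foxtrot -> take RIGHT -> foxtrot
Conflict count: 0

Answer: 0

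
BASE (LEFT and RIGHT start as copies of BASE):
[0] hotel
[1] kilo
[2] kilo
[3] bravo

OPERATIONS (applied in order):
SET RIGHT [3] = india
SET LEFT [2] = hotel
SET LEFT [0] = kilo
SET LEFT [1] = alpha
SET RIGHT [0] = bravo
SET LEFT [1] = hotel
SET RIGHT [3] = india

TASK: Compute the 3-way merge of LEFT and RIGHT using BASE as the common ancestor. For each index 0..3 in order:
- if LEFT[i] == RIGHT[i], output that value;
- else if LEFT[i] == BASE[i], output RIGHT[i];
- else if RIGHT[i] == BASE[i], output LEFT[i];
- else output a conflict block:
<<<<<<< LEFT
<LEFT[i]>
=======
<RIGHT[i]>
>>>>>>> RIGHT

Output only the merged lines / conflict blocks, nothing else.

Final LEFT:  [kilo, hotel, hotel, bravo]
Final RIGHT: [bravo, kilo, kilo, india]
i=0: BASE=hotel L=kilo R=bravo all differ -> CONFLICT
i=1: L=hotel, R=kilo=BASE -> take LEFT -> hotel
i=2: L=hotel, R=kilo=BASE -> take LEFT -> hotel
i=3: L=bravo=BASE, R=india -> take RIGHT -> india

Answer: <<<<<<< LEFT
kilo
=======
bravo
>>>>>>> RIGHT
hotel
hotel
india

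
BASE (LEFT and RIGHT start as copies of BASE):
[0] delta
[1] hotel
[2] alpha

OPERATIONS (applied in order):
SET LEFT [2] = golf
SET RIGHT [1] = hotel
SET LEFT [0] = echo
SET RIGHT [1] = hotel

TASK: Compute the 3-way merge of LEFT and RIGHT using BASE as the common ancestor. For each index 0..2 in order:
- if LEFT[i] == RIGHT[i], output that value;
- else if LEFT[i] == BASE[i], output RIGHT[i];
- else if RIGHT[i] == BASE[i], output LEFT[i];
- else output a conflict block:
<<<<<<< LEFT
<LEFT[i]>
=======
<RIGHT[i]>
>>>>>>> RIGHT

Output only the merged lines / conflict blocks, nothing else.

Final LEFT:  [echo, hotel, golf]
Final RIGHT: [delta, hotel, alpha]
i=0: L=echo, R=delta=BASE -> take LEFT -> echo
i=1: L=hotel R=hotel -> agree -> hotel
i=2: L=golf, R=alpha=BASE -> take LEFT -> golf

Answer: echo
hotel
golf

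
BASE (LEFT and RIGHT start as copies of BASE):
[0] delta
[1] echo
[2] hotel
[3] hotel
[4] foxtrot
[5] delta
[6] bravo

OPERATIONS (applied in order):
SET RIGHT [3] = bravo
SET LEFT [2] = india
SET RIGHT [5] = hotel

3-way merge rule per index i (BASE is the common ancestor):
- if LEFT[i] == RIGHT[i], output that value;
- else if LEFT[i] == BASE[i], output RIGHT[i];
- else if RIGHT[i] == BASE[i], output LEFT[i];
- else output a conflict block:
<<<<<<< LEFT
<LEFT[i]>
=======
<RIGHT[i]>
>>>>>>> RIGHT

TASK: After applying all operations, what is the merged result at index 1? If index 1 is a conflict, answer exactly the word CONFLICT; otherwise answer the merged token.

Final LEFT:  [delta, echo, india, hotel, foxtrot, delta, bravo]
Final RIGHT: [delta, echo, hotel, bravo, foxtrot, hotel, bravo]
i=0: L=delta R=delta -> agree -> delta
i=1: L=echo R=echo -> agree -> echo
i=2: L=india, R=hotel=BASE -> take LEFT -> india
i=3: L=hotel=BASE, R=bravo -> take RIGHT -> bravo
i=4: L=foxtrot R=foxtrot -> agree -> foxtrot
i=5: L=delta=BASE, R=hotel -> take RIGHT -> hotel
i=6: L=bravo R=bravo -> agree -> bravo
Index 1 -> echo

Answer: echo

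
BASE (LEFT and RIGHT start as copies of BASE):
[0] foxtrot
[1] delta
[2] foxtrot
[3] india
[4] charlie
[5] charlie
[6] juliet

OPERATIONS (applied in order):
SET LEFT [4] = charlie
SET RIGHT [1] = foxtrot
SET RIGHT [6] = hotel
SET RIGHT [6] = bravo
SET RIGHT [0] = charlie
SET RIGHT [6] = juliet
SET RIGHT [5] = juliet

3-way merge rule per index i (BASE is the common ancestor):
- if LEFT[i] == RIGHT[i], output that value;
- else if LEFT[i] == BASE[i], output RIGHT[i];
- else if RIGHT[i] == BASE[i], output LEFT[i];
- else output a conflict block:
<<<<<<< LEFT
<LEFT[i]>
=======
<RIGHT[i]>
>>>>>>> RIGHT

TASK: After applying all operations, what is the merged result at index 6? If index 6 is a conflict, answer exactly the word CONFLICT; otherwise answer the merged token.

Answer: juliet

Derivation:
Final LEFT:  [foxtrot, delta, foxtrot, india, charlie, charlie, juliet]
Final RIGHT: [charlie, foxtrot, foxtrot, india, charlie, juliet, juliet]
i=0: L=foxtrot=BASE, R=charlie -> take RIGHT -> charlie
i=1: L=delta=BASE, R=foxtrot -> take RIGHT -> foxtrot
i=2: L=foxtrot R=foxtrot -> agree -> foxtrot
i=3: L=india R=india -> agree -> india
i=4: L=charlie R=charlie -> agree -> charlie
i=5: L=charlie=BASE, R=juliet -> take RIGHT -> juliet
i=6: L=juliet R=juliet -> agree -> juliet
Index 6 -> juliet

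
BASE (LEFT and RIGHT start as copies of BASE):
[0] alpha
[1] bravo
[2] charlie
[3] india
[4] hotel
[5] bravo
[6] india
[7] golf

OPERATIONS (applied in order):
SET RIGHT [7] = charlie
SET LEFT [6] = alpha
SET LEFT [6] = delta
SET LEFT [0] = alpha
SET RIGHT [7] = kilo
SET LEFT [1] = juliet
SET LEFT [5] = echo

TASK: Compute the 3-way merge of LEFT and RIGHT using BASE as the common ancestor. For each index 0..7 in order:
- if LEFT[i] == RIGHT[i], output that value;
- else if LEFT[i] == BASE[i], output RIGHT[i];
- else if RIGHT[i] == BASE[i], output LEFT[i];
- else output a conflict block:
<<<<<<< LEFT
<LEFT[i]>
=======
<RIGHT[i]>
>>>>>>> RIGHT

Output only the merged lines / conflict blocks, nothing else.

Final LEFT:  [alpha, juliet, charlie, india, hotel, echo, delta, golf]
Final RIGHT: [alpha, bravo, charlie, india, hotel, bravo, india, kilo]
i=0: L=alpha R=alpha -> agree -> alpha
i=1: L=juliet, R=bravo=BASE -> take LEFT -> juliet
i=2: L=charlie R=charlie -> agree -> charlie
i=3: L=india R=india -> agree -> india
i=4: L=hotel R=hotel -> agree -> hotel
i=5: L=echo, R=bravo=BASE -> take LEFT -> echo
i=6: L=delta, R=india=BASE -> take LEFT -> delta
i=7: L=golf=BASE, R=kilo -> take RIGHT -> kilo

Answer: alpha
juliet
charlie
india
hotel
echo
delta
kilo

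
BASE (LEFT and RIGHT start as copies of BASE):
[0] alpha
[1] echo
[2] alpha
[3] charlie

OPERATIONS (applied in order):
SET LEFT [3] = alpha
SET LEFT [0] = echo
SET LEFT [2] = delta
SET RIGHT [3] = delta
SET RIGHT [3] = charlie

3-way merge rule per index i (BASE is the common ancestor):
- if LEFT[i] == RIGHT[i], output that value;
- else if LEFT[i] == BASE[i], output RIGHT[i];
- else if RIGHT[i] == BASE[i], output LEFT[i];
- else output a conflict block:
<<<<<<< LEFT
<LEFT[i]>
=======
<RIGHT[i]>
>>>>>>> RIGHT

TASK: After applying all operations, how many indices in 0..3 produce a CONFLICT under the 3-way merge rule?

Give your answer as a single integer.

Answer: 0

Derivation:
Final LEFT:  [echo, echo, delta, alpha]
Final RIGHT: [alpha, echo, alpha, charlie]
i=0: L=echo, R=alpha=BASE -> take LEFT -> echo
i=1: L=echo R=echo -> agree -> echo
i=2: L=delta, R=alpha=BASE -> take LEFT -> delta
i=3: L=alpha, R=charlie=BASE -> take LEFT -> alpha
Conflict count: 0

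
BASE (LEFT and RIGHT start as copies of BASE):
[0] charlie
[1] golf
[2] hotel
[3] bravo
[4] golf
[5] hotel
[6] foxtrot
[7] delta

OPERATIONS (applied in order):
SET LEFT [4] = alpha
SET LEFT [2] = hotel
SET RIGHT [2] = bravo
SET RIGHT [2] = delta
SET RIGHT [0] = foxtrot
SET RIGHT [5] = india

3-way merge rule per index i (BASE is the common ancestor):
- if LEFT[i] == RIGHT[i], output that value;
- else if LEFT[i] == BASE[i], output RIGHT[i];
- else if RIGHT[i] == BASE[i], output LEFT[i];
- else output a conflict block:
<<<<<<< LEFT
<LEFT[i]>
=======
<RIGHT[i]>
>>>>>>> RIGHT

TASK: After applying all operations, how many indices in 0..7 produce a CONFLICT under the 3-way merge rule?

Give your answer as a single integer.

Final LEFT:  [charlie, golf, hotel, bravo, alpha, hotel, foxtrot, delta]
Final RIGHT: [foxtrot, golf, delta, bravo, golf, india, foxtrot, delta]
i=0: L=charlie=BASE, R=foxtrot -> take RIGHT -> foxtrot
i=1: L=golf R=golf -> agree -> golf
i=2: L=hotel=BASE, R=delta -> take RIGHT -> delta
i=3: L=bravo R=bravo -> agree -> bravo
i=4: L=alpha, R=golf=BASE -> take LEFT -> alpha
i=5: L=hotel=BASE, R=india -> take RIGHT -> india
i=6: L=foxtrot R=foxtrot -> agree -> foxtrot
i=7: L=delta R=delta -> agree -> delta
Conflict count: 0

Answer: 0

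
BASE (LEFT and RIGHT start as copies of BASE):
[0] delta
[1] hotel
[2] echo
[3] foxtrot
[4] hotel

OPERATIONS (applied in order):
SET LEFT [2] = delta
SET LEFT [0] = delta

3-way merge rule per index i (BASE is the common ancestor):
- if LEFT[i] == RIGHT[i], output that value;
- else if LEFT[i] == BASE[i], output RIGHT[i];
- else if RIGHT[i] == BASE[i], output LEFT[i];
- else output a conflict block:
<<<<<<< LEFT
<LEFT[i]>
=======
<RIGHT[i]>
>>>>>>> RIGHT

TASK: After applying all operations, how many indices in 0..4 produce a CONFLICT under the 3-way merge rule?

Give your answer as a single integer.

Final LEFT:  [delta, hotel, delta, foxtrot, hotel]
Final RIGHT: [delta, hotel, echo, foxtrot, hotel]
i=0: L=delta R=delta -> agree -> delta
i=1: L=hotel R=hotel -> agree -> hotel
i=2: L=delta, R=echo=BASE -> take LEFT -> delta
i=3: L=foxtrot R=foxtrot -> agree -> foxtrot
i=4: L=hotel R=hotel -> agree -> hotel
Conflict count: 0

Answer: 0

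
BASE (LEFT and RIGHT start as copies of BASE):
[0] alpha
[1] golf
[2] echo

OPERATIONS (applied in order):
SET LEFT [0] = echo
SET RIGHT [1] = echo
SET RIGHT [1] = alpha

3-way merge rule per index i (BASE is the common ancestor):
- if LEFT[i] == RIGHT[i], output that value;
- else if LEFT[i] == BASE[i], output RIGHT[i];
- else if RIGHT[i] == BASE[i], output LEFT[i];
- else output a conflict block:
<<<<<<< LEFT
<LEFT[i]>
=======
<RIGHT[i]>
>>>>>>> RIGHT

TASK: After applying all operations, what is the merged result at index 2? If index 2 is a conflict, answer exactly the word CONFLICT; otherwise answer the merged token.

Answer: echo

Derivation:
Final LEFT:  [echo, golf, echo]
Final RIGHT: [alpha, alpha, echo]
i=0: L=echo, R=alpha=BASE -> take LEFT -> echo
i=1: L=golf=BASE, R=alpha -> take RIGHT -> alpha
i=2: L=echo R=echo -> agree -> echo
Index 2 -> echo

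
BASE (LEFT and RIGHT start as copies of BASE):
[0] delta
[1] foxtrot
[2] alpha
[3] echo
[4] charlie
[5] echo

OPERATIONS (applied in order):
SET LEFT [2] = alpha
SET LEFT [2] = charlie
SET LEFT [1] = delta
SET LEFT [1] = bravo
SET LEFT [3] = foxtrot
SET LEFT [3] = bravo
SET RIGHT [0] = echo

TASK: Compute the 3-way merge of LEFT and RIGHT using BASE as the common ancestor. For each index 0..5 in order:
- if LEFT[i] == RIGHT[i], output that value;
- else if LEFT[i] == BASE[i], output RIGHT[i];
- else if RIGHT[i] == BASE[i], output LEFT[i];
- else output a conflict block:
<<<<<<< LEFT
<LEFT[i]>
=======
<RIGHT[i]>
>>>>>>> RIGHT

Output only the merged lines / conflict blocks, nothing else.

Final LEFT:  [delta, bravo, charlie, bravo, charlie, echo]
Final RIGHT: [echo, foxtrot, alpha, echo, charlie, echo]
i=0: L=delta=BASE, R=echo -> take RIGHT -> echo
i=1: L=bravo, R=foxtrot=BASE -> take LEFT -> bravo
i=2: L=charlie, R=alpha=BASE -> take LEFT -> charlie
i=3: L=bravo, R=echo=BASE -> take LEFT -> bravo
i=4: L=charlie R=charlie -> agree -> charlie
i=5: L=echo R=echo -> agree -> echo

Answer: echo
bravo
charlie
bravo
charlie
echo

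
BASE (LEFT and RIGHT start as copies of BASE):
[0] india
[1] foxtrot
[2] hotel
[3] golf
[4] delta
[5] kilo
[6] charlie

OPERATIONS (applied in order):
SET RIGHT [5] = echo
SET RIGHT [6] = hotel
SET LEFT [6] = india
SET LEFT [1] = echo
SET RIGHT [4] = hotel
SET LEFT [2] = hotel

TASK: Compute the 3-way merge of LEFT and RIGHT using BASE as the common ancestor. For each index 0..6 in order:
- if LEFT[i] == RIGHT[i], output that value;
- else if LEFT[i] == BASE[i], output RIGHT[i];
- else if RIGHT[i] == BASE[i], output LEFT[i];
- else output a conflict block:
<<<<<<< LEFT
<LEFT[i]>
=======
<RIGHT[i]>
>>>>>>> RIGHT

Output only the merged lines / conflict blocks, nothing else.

Final LEFT:  [india, echo, hotel, golf, delta, kilo, india]
Final RIGHT: [india, foxtrot, hotel, golf, hotel, echo, hotel]
i=0: L=india R=india -> agree -> india
i=1: L=echo, R=foxtrot=BASE -> take LEFT -> echo
i=2: L=hotel R=hotel -> agree -> hotel
i=3: L=golf R=golf -> agree -> golf
i=4: L=delta=BASE, R=hotel -> take RIGHT -> hotel
i=5: L=kilo=BASE, R=echo -> take RIGHT -> echo
i=6: BASE=charlie L=india R=hotel all differ -> CONFLICT

Answer: india
echo
hotel
golf
hotel
echo
<<<<<<< LEFT
india
=======
hotel
>>>>>>> RIGHT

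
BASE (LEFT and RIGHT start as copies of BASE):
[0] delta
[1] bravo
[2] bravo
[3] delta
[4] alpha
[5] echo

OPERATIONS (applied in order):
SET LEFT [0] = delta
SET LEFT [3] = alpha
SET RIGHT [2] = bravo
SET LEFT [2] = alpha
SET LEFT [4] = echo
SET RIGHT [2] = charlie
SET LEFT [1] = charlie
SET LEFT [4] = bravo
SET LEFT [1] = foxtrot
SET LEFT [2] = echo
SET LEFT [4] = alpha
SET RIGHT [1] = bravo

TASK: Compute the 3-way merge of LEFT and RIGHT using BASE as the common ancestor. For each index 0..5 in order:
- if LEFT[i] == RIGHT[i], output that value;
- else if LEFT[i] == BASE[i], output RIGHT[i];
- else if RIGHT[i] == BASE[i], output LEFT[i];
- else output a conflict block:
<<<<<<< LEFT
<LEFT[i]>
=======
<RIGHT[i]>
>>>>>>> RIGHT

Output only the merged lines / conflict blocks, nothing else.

Final LEFT:  [delta, foxtrot, echo, alpha, alpha, echo]
Final RIGHT: [delta, bravo, charlie, delta, alpha, echo]
i=0: L=delta R=delta -> agree -> delta
i=1: L=foxtrot, R=bravo=BASE -> take LEFT -> foxtrot
i=2: BASE=bravo L=echo R=charlie all differ -> CONFLICT
i=3: L=alpha, R=delta=BASE -> take LEFT -> alpha
i=4: L=alpha R=alpha -> agree -> alpha
i=5: L=echo R=echo -> agree -> echo

Answer: delta
foxtrot
<<<<<<< LEFT
echo
=======
charlie
>>>>>>> RIGHT
alpha
alpha
echo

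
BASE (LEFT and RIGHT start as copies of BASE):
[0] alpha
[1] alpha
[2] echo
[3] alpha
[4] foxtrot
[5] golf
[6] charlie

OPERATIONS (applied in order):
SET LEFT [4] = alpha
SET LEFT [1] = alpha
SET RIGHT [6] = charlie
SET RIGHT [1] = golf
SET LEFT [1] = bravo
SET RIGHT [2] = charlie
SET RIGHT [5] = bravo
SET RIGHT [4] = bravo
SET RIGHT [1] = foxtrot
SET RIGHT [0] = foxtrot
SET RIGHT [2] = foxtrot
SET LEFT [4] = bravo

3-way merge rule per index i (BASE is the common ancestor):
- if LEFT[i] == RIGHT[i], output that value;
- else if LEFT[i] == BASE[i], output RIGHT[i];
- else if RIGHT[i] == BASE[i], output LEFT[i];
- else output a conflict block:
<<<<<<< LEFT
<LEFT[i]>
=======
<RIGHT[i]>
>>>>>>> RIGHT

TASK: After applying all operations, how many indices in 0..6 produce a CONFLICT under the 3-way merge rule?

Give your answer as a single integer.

Final LEFT:  [alpha, bravo, echo, alpha, bravo, golf, charlie]
Final RIGHT: [foxtrot, foxtrot, foxtrot, alpha, bravo, bravo, charlie]
i=0: L=alpha=BASE, R=foxtrot -> take RIGHT -> foxtrot
i=1: BASE=alpha L=bravo R=foxtrot all differ -> CONFLICT
i=2: L=echo=BASE, R=foxtrot -> take RIGHT -> foxtrot
i=3: L=alpha R=alpha -> agree -> alpha
i=4: L=bravo R=bravo -> agree -> bravo
i=5: L=golf=BASE, R=bravo -> take RIGHT -> bravo
i=6: L=charlie R=charlie -> agree -> charlie
Conflict count: 1

Answer: 1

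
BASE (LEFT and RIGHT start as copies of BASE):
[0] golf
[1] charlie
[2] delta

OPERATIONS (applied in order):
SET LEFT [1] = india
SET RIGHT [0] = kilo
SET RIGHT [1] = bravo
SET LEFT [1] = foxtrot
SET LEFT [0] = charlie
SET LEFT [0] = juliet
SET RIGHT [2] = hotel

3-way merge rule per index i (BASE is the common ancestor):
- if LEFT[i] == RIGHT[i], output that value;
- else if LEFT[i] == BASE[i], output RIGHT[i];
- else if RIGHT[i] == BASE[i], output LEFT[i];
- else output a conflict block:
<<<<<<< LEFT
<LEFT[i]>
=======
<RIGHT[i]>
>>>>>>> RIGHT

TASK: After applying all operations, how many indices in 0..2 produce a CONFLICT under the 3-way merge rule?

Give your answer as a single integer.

Final LEFT:  [juliet, foxtrot, delta]
Final RIGHT: [kilo, bravo, hotel]
i=0: BASE=golf L=juliet R=kilo all differ -> CONFLICT
i=1: BASE=charlie L=foxtrot R=bravo all differ -> CONFLICT
i=2: L=delta=BASE, R=hotel -> take RIGHT -> hotel
Conflict count: 2

Answer: 2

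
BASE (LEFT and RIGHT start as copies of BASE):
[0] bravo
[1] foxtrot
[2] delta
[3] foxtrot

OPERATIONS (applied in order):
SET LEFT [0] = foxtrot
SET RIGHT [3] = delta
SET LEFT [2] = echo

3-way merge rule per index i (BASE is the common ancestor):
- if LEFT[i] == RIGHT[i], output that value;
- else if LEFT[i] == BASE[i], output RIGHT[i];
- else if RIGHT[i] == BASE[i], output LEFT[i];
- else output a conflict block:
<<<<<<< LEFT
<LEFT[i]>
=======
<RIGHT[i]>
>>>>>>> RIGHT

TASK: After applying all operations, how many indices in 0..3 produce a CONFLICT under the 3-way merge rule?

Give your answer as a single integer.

Answer: 0

Derivation:
Final LEFT:  [foxtrot, foxtrot, echo, foxtrot]
Final RIGHT: [bravo, foxtrot, delta, delta]
i=0: L=foxtrot, R=bravo=BASE -> take LEFT -> foxtrot
i=1: L=foxtrot R=foxtrot -> agree -> foxtrot
i=2: L=echo, R=delta=BASE -> take LEFT -> echo
i=3: L=foxtrot=BASE, R=delta -> take RIGHT -> delta
Conflict count: 0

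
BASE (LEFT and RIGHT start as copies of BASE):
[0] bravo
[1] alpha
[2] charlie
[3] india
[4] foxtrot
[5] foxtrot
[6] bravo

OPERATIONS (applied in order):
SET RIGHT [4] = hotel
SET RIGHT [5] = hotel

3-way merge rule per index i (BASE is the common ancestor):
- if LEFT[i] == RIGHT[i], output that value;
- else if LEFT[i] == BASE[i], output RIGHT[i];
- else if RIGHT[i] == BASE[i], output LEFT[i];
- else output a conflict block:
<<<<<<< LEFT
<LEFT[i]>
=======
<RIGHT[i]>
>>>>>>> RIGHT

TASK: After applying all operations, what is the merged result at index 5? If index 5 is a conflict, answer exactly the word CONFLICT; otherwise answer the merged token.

Answer: hotel

Derivation:
Final LEFT:  [bravo, alpha, charlie, india, foxtrot, foxtrot, bravo]
Final RIGHT: [bravo, alpha, charlie, india, hotel, hotel, bravo]
i=0: L=bravo R=bravo -> agree -> bravo
i=1: L=alpha R=alpha -> agree -> alpha
i=2: L=charlie R=charlie -> agree -> charlie
i=3: L=india R=india -> agree -> india
i=4: L=foxtrot=BASE, R=hotel -> take RIGHT -> hotel
i=5: L=foxtrot=BASE, R=hotel -> take RIGHT -> hotel
i=6: L=bravo R=bravo -> agree -> bravo
Index 5 -> hotel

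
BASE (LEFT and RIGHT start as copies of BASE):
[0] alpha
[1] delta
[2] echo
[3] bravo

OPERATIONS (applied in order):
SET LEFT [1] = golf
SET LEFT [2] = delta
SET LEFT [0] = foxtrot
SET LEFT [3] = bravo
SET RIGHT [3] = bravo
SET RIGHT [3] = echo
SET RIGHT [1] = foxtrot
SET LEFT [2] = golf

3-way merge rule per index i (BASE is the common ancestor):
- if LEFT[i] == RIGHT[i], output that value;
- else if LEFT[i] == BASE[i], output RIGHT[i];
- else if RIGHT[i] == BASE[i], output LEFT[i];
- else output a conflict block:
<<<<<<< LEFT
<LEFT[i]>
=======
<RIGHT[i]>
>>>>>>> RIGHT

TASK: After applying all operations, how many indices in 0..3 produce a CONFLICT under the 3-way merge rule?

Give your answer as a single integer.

Final LEFT:  [foxtrot, golf, golf, bravo]
Final RIGHT: [alpha, foxtrot, echo, echo]
i=0: L=foxtrot, R=alpha=BASE -> take LEFT -> foxtrot
i=1: BASE=delta L=golf R=foxtrot all differ -> CONFLICT
i=2: L=golf, R=echo=BASE -> take LEFT -> golf
i=3: L=bravo=BASE, R=echo -> take RIGHT -> echo
Conflict count: 1

Answer: 1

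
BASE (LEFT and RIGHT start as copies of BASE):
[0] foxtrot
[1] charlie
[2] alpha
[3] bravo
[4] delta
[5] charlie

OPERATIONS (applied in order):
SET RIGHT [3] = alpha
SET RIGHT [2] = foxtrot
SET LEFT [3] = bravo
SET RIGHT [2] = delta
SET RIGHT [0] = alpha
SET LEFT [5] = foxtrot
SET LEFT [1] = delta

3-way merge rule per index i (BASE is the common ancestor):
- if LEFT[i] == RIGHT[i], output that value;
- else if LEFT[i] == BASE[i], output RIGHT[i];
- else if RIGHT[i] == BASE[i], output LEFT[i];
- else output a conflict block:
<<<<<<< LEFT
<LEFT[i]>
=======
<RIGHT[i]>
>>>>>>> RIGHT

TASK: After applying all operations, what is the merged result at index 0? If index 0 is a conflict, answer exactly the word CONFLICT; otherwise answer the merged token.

Answer: alpha

Derivation:
Final LEFT:  [foxtrot, delta, alpha, bravo, delta, foxtrot]
Final RIGHT: [alpha, charlie, delta, alpha, delta, charlie]
i=0: L=foxtrot=BASE, R=alpha -> take RIGHT -> alpha
i=1: L=delta, R=charlie=BASE -> take LEFT -> delta
i=2: L=alpha=BASE, R=delta -> take RIGHT -> delta
i=3: L=bravo=BASE, R=alpha -> take RIGHT -> alpha
i=4: L=delta R=delta -> agree -> delta
i=5: L=foxtrot, R=charlie=BASE -> take LEFT -> foxtrot
Index 0 -> alpha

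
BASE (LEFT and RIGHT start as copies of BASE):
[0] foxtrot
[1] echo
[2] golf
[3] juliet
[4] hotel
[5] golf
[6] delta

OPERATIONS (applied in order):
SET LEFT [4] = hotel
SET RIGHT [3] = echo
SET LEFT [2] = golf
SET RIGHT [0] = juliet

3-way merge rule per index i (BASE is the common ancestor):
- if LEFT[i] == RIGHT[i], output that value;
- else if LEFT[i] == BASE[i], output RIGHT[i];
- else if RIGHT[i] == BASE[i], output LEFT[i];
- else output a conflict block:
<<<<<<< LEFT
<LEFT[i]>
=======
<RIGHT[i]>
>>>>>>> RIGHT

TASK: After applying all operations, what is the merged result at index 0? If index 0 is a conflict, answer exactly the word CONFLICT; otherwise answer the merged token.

Final LEFT:  [foxtrot, echo, golf, juliet, hotel, golf, delta]
Final RIGHT: [juliet, echo, golf, echo, hotel, golf, delta]
i=0: L=foxtrot=BASE, R=juliet -> take RIGHT -> juliet
i=1: L=echo R=echo -> agree -> echo
i=2: L=golf R=golf -> agree -> golf
i=3: L=juliet=BASE, R=echo -> take RIGHT -> echo
i=4: L=hotel R=hotel -> agree -> hotel
i=5: L=golf R=golf -> agree -> golf
i=6: L=delta R=delta -> agree -> delta
Index 0 -> juliet

Answer: juliet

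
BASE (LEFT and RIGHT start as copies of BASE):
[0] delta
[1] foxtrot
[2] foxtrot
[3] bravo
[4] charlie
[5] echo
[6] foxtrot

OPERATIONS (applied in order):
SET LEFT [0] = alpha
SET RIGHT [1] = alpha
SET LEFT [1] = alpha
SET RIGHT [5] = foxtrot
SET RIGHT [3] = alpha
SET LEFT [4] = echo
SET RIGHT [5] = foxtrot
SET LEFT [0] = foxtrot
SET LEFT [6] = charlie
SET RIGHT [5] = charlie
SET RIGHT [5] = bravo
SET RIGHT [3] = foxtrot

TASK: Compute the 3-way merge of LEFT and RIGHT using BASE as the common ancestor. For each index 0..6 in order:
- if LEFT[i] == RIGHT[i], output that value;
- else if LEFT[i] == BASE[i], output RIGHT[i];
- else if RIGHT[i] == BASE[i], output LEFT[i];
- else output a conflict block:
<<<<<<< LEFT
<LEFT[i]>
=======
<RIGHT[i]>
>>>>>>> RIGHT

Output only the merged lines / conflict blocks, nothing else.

Answer: foxtrot
alpha
foxtrot
foxtrot
echo
bravo
charlie

Derivation:
Final LEFT:  [foxtrot, alpha, foxtrot, bravo, echo, echo, charlie]
Final RIGHT: [delta, alpha, foxtrot, foxtrot, charlie, bravo, foxtrot]
i=0: L=foxtrot, R=delta=BASE -> take LEFT -> foxtrot
i=1: L=alpha R=alpha -> agree -> alpha
i=2: L=foxtrot R=foxtrot -> agree -> foxtrot
i=3: L=bravo=BASE, R=foxtrot -> take RIGHT -> foxtrot
i=4: L=echo, R=charlie=BASE -> take LEFT -> echo
i=5: L=echo=BASE, R=bravo -> take RIGHT -> bravo
i=6: L=charlie, R=foxtrot=BASE -> take LEFT -> charlie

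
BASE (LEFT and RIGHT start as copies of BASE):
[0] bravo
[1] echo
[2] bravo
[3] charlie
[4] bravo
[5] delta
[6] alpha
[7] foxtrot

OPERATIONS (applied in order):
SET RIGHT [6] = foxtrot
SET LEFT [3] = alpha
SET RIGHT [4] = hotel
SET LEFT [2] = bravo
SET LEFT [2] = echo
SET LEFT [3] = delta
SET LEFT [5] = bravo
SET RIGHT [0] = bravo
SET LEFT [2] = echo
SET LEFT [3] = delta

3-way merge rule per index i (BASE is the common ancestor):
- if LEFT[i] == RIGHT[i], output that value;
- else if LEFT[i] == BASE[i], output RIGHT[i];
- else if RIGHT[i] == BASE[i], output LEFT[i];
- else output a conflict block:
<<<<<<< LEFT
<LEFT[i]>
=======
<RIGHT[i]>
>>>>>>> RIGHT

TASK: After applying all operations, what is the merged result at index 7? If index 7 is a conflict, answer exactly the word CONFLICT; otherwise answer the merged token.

Final LEFT:  [bravo, echo, echo, delta, bravo, bravo, alpha, foxtrot]
Final RIGHT: [bravo, echo, bravo, charlie, hotel, delta, foxtrot, foxtrot]
i=0: L=bravo R=bravo -> agree -> bravo
i=1: L=echo R=echo -> agree -> echo
i=2: L=echo, R=bravo=BASE -> take LEFT -> echo
i=3: L=delta, R=charlie=BASE -> take LEFT -> delta
i=4: L=bravo=BASE, R=hotel -> take RIGHT -> hotel
i=5: L=bravo, R=delta=BASE -> take LEFT -> bravo
i=6: L=alpha=BASE, R=foxtrot -> take RIGHT -> foxtrot
i=7: L=foxtrot R=foxtrot -> agree -> foxtrot
Index 7 -> foxtrot

Answer: foxtrot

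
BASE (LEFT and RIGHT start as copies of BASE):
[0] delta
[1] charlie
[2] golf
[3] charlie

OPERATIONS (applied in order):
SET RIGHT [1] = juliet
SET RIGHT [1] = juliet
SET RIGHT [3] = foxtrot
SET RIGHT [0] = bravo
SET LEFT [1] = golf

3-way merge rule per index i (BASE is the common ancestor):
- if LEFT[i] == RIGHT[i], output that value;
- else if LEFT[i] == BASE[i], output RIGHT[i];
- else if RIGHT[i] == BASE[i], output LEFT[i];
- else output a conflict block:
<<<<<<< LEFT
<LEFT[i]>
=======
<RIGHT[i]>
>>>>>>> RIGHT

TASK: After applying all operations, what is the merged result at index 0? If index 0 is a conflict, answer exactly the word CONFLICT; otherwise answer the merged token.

Answer: bravo

Derivation:
Final LEFT:  [delta, golf, golf, charlie]
Final RIGHT: [bravo, juliet, golf, foxtrot]
i=0: L=delta=BASE, R=bravo -> take RIGHT -> bravo
i=1: BASE=charlie L=golf R=juliet all differ -> CONFLICT
i=2: L=golf R=golf -> agree -> golf
i=3: L=charlie=BASE, R=foxtrot -> take RIGHT -> foxtrot
Index 0 -> bravo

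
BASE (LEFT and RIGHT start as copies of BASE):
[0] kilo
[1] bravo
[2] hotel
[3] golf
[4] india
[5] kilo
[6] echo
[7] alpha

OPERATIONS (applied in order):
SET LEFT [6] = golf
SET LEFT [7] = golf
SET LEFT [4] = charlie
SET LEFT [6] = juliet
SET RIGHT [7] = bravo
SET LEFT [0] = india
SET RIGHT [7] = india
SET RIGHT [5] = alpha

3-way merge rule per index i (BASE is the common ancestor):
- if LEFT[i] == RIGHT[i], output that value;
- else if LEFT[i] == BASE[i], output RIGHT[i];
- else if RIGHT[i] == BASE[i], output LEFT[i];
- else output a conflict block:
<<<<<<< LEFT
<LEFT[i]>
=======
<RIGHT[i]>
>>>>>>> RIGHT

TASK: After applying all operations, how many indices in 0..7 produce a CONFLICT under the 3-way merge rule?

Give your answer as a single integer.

Answer: 1

Derivation:
Final LEFT:  [india, bravo, hotel, golf, charlie, kilo, juliet, golf]
Final RIGHT: [kilo, bravo, hotel, golf, india, alpha, echo, india]
i=0: L=india, R=kilo=BASE -> take LEFT -> india
i=1: L=bravo R=bravo -> agree -> bravo
i=2: L=hotel R=hotel -> agree -> hotel
i=3: L=golf R=golf -> agree -> golf
i=4: L=charlie, R=india=BASE -> take LEFT -> charlie
i=5: L=kilo=BASE, R=alpha -> take RIGHT -> alpha
i=6: L=juliet, R=echo=BASE -> take LEFT -> juliet
i=7: BASE=alpha L=golf R=india all differ -> CONFLICT
Conflict count: 1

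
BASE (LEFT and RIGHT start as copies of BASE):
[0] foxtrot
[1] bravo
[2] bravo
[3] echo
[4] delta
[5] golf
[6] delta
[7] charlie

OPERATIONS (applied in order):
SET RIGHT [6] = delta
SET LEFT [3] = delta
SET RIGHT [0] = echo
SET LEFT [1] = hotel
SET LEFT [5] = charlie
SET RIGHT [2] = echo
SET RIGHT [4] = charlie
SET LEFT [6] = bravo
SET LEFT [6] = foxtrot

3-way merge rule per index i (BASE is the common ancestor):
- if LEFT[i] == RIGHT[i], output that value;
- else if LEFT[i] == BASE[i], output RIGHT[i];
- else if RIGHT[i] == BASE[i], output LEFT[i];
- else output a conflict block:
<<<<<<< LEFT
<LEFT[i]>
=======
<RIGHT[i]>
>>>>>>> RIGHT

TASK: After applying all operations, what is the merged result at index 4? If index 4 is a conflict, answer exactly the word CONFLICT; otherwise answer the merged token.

Final LEFT:  [foxtrot, hotel, bravo, delta, delta, charlie, foxtrot, charlie]
Final RIGHT: [echo, bravo, echo, echo, charlie, golf, delta, charlie]
i=0: L=foxtrot=BASE, R=echo -> take RIGHT -> echo
i=1: L=hotel, R=bravo=BASE -> take LEFT -> hotel
i=2: L=bravo=BASE, R=echo -> take RIGHT -> echo
i=3: L=delta, R=echo=BASE -> take LEFT -> delta
i=4: L=delta=BASE, R=charlie -> take RIGHT -> charlie
i=5: L=charlie, R=golf=BASE -> take LEFT -> charlie
i=6: L=foxtrot, R=delta=BASE -> take LEFT -> foxtrot
i=7: L=charlie R=charlie -> agree -> charlie
Index 4 -> charlie

Answer: charlie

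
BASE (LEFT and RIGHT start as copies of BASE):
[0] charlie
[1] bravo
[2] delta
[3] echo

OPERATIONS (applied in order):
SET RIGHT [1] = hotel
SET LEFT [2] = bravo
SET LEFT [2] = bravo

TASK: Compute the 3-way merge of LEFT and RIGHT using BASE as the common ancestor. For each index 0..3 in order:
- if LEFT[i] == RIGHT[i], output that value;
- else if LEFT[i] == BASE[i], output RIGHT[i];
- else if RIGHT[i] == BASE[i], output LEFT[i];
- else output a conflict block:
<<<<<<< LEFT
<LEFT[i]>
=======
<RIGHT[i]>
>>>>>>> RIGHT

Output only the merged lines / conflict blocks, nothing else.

Answer: charlie
hotel
bravo
echo

Derivation:
Final LEFT:  [charlie, bravo, bravo, echo]
Final RIGHT: [charlie, hotel, delta, echo]
i=0: L=charlie R=charlie -> agree -> charlie
i=1: L=bravo=BASE, R=hotel -> take RIGHT -> hotel
i=2: L=bravo, R=delta=BASE -> take LEFT -> bravo
i=3: L=echo R=echo -> agree -> echo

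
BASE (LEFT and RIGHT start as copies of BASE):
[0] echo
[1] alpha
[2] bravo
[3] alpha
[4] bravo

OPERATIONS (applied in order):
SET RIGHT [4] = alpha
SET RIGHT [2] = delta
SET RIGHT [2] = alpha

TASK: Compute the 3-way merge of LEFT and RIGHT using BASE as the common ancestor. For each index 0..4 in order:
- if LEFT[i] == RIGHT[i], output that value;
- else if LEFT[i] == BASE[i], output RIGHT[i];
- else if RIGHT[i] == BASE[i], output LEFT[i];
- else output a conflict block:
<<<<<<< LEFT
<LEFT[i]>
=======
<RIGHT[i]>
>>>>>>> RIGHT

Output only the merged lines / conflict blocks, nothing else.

Answer: echo
alpha
alpha
alpha
alpha

Derivation:
Final LEFT:  [echo, alpha, bravo, alpha, bravo]
Final RIGHT: [echo, alpha, alpha, alpha, alpha]
i=0: L=echo R=echo -> agree -> echo
i=1: L=alpha R=alpha -> agree -> alpha
i=2: L=bravo=BASE, R=alpha -> take RIGHT -> alpha
i=3: L=alpha R=alpha -> agree -> alpha
i=4: L=bravo=BASE, R=alpha -> take RIGHT -> alpha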